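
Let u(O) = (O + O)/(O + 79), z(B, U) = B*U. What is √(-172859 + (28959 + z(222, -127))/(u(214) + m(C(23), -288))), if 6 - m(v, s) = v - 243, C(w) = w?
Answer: I*√767771035106774/66646 ≈ 415.76*I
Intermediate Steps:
m(v, s) = 249 - v (m(v, s) = 6 - (v - 243) = 6 - (-243 + v) = 6 + (243 - v) = 249 - v)
u(O) = 2*O/(79 + O) (u(O) = (2*O)/(79 + O) = 2*O/(79 + O))
√(-172859 + (28959 + z(222, -127))/(u(214) + m(C(23), -288))) = √(-172859 + (28959 + 222*(-127))/(2*214/(79 + 214) + (249 - 1*23))) = √(-172859 + (28959 - 28194)/(2*214/293 + (249 - 23))) = √(-172859 + 765/(2*214*(1/293) + 226)) = √(-172859 + 765/(428/293 + 226)) = √(-172859 + 765/(66646/293)) = √(-172859 + 765*(293/66646)) = √(-172859 + 224145/66646) = √(-11520136769/66646) = I*√767771035106774/66646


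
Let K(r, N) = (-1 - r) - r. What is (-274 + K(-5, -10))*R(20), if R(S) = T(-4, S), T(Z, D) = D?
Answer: -5300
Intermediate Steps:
R(S) = S
K(r, N) = -1 - 2*r
(-274 + K(-5, -10))*R(20) = (-274 + (-1 - 2*(-5)))*20 = (-274 + (-1 + 10))*20 = (-274 + 9)*20 = -265*20 = -5300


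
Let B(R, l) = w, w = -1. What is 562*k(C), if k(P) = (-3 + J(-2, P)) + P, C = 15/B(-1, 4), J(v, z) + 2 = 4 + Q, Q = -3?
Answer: -10678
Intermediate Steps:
B(R, l) = -1
J(v, z) = -1 (J(v, z) = -2 + (4 - 3) = -2 + 1 = -1)
C = -15 (C = 15/(-1) = 15*(-1) = -15)
k(P) = -4 + P (k(P) = (-3 - 1) + P = -4 + P)
562*k(C) = 562*(-4 - 15) = 562*(-19) = -10678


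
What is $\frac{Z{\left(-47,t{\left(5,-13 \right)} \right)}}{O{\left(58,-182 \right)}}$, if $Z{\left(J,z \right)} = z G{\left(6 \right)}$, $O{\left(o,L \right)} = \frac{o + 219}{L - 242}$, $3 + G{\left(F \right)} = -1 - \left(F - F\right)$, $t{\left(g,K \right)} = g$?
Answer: $\frac{8480}{277} \approx 30.614$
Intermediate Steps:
$G{\left(F \right)} = -4$ ($G{\left(F \right)} = -3 - 1 = -4$)
$O{\left(o,L \right)} = \frac{219 + o}{-242 + L}$
$Z{\left(J,z \right)} = - 4 z$ ($Z{\left(J,z \right)} = z \left(-4\right) = - 4 z$)
$\frac{Z{\left(-47,t{\left(5,-13 \right)} \right)}}{O{\left(58,-182 \right)}} = \frac{\left(-4\right) 5}{\frac{1}{-242 - 182} \left(219 + 58\right)} = - \frac{20}{\frac{1}{-424} \cdot 277} = - \frac{20}{\left(- \frac{1}{424}\right) 277} = - \frac{20}{- \frac{277}{424}} = \left(-20\right) \left(- \frac{424}{277}\right) = \frac{8480}{277}$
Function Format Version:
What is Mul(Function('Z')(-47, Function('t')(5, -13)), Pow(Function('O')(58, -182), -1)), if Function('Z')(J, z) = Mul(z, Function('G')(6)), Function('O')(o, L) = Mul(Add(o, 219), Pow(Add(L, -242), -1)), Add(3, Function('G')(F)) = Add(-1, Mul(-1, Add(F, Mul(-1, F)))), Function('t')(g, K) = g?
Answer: Rational(8480, 277) ≈ 30.614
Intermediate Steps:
Function('G')(F) = -4 (Function('G')(F) = Add(-3, Add(-1, Mul(-1, Add(F, Mul(-1, F))))) = Add(-3, Add(-1, Mul(-1, 0))) = Add(-3, Add(-1, 0)) = Add(-3, -1) = -4)
Function('O')(o, L) = Mul(Pow(Add(-242, L), -1), Add(219, o)) (Function('O')(o, L) = Mul(Add(219, o), Pow(Add(-242, L), -1)) = Mul(Pow(Add(-242, L), -1), Add(219, o)))
Function('Z')(J, z) = Mul(-4, z) (Function('Z')(J, z) = Mul(z, -4) = Mul(-4, z))
Mul(Function('Z')(-47, Function('t')(5, -13)), Pow(Function('O')(58, -182), -1)) = Mul(Mul(-4, 5), Pow(Mul(Pow(Add(-242, -182), -1), Add(219, 58)), -1)) = Mul(-20, Pow(Mul(Pow(-424, -1), 277), -1)) = Mul(-20, Pow(Mul(Rational(-1, 424), 277), -1)) = Mul(-20, Pow(Rational(-277, 424), -1)) = Mul(-20, Rational(-424, 277)) = Rational(8480, 277)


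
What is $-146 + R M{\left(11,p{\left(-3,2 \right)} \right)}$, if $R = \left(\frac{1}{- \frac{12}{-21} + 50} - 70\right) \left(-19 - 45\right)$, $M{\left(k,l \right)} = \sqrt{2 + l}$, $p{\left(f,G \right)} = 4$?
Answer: $-146 + \frac{792736 \sqrt{6}}{177} \approx 10825.0$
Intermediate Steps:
$R = \frac{792736}{177}$ ($R = \left(\frac{1}{\left(-12\right) \left(- \frac{1}{21}\right) + 50} - 70\right) \left(-64\right) = \left(\frac{1}{\frac{4}{7} + 50} - 70\right) \left(-64\right) = \left(\frac{1}{\frac{354}{7}} - 70\right) \left(-64\right) = \left(\frac{7}{354} - 70\right) \left(-64\right) = \left(- \frac{24773}{354}\right) \left(-64\right) = \frac{792736}{177} \approx 4478.7$)
$-146 + R M{\left(11,p{\left(-3,2 \right)} \right)} = -146 + \frac{792736 \sqrt{2 + 4}}{177} = -146 + \frac{792736 \sqrt{6}}{177}$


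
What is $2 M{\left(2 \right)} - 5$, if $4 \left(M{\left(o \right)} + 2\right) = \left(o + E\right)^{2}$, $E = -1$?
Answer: $- \frac{17}{2} \approx -8.5$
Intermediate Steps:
$M{\left(o \right)} = -2 + \frac{\left(-1 + o\right)^{2}}{4}$ ($M{\left(o \right)} = -2 + \frac{\left(o - 1\right)^{2}}{4} = -2 + \frac{\left(-1 + o\right)^{2}}{4}$)
$2 M{\left(2 \right)} - 5 = 2 \left(-2 + \frac{\left(-1 + 2\right)^{2}}{4}\right) - 5 = 2 \left(-2 + \frac{1^{2}}{4}\right) - 5 = 2 \left(-2 + \frac{1}{4} \cdot 1\right) - 5 = 2 \left(-2 + \frac{1}{4}\right) - 5 = 2 \left(- \frac{7}{4}\right) - 5 = - \frac{7}{2} - 5 = - \frac{17}{2}$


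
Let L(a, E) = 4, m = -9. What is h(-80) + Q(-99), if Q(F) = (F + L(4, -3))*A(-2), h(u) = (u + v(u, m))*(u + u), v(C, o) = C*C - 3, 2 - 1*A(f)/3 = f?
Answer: -1011860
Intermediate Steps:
A(f) = 6 - 3*f
v(C, o) = -3 + C**2 (v(C, o) = C**2 - 3 = -3 + C**2)
h(u) = 2*u*(-3 + u + u**2) (h(u) = (u + (-3 + u**2))*(u + u) = (-3 + u + u**2)*(2*u) = 2*u*(-3 + u + u**2))
Q(F) = 48 + 12*F (Q(F) = (F + 4)*(6 - 3*(-2)) = (4 + F)*(6 + 6) = (4 + F)*12 = 48 + 12*F)
h(-80) + Q(-99) = 2*(-80)*(-3 - 80 + (-80)**2) + (48 + 12*(-99)) = 2*(-80)*(-3 - 80 + 6400) + (48 - 1188) = 2*(-80)*6317 - 1140 = -1010720 - 1140 = -1011860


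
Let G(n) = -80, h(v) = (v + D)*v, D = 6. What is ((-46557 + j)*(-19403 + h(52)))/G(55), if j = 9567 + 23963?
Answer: -213473449/80 ≈ -2.6684e+6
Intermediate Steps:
j = 33530
h(v) = v*(6 + v) (h(v) = (v + 6)*v = (6 + v)*v = v*(6 + v))
((-46557 + j)*(-19403 + h(52)))/G(55) = ((-46557 + 33530)*(-19403 + 52*(6 + 52)))/(-80) = -13027*(-19403 + 52*58)*(-1/80) = -13027*(-19403 + 3016)*(-1/80) = -13027*(-16387)*(-1/80) = 213473449*(-1/80) = -213473449/80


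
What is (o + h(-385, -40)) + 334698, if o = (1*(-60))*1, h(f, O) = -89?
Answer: 334549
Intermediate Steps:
o = -60 (o = -60*1 = -60)
(o + h(-385, -40)) + 334698 = (-60 - 89) + 334698 = -149 + 334698 = 334549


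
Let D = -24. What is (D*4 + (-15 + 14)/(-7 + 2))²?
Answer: 229441/25 ≈ 9177.6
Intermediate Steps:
(D*4 + (-15 + 14)/(-7 + 2))² = (-24*4 + (-15 + 14)/(-7 + 2))² = (-96 - 1/(-5))² = (-96 - 1*(-⅕))² = (-96 + ⅕)² = (-479/5)² = 229441/25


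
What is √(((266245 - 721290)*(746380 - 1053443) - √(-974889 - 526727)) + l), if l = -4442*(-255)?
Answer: √(139728615545 - 4*I*√93851) ≈ 3.738e+5 - 0.e-3*I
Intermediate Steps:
l = 1132710
√(((266245 - 721290)*(746380 - 1053443) - √(-974889 - 526727)) + l) = √(((266245 - 721290)*(746380 - 1053443) - √(-974889 - 526727)) + 1132710) = √((-455045*(-307063) - √(-1501616)) + 1132710) = √((139727482835 - 4*I*√93851) + 1132710) = √(139728615545 - 4*I*√93851)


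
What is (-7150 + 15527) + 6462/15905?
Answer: 133242647/15905 ≈ 8377.4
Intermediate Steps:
(-7150 + 15527) + 6462/15905 = 8377 + 6462*(1/15905) = 8377 + 6462/15905 = 133242647/15905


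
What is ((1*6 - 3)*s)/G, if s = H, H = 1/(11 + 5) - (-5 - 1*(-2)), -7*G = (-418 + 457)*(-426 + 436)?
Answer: -343/2080 ≈ -0.16490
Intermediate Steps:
G = -390/7 (G = -(-418 + 457)*(-426 + 436)/7 = -39*10/7 = -1/7*390 = -390/7 ≈ -55.714)
H = 49/16 (H = 1/16 - (-5 + 2) = 1/16 - 1*(-3) = 1/16 + 3 = 49/16 ≈ 3.0625)
s = 49/16 ≈ 3.0625
((1*6 - 3)*s)/G = ((1*6 - 3)*(49/16))/(-390/7) = ((6 - 3)*(49/16))*(-7/390) = (3*(49/16))*(-7/390) = (147/16)*(-7/390) = -343/2080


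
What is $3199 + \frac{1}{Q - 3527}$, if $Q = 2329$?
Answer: $\frac{3832401}{1198} \approx 3199.0$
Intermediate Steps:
$3199 + \frac{1}{Q - 3527} = 3199 + \frac{1}{2329 - 3527} = 3199 + \frac{1}{-1198} = 3199 - \frac{1}{1198} = \frac{3832401}{1198}$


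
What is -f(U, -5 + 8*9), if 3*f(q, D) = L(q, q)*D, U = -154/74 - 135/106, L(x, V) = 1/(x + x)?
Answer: 131387/39471 ≈ 3.3287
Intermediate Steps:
L(x, V) = 1/(2*x)
U = -13157/3922 (U = -154*1/74 - 135*1/106 = -77/37 - 135/106 = -13157/3922 ≈ -3.3547)
f(q, D) = D/(6*q) (f(q, D) = ((1/(2*q))*D)/3 = (D/(2*q))/3 = D/(6*q))
-f(U, -5 + 8*9) = -(-5 + 8*9)/(6*(-13157/3922)) = -(-5 + 72)*(-3922)/(6*13157) = -67*(-3922)/(6*13157) = -1*(-131387/39471) = 131387/39471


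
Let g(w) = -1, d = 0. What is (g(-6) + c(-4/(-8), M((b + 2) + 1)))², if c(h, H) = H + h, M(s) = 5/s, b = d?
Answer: 49/36 ≈ 1.3611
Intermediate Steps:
b = 0
(g(-6) + c(-4/(-8), M((b + 2) + 1)))² = (-1 + (5/((0 + 2) + 1) - 4/(-8)))² = (-1 + (5/(2 + 1) - 4*(-⅛)))² = (-1 + (5/3 + ½))² = (-1 + 13/6)² = (7/6)² = 49/36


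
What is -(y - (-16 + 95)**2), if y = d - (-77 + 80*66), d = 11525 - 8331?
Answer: 8250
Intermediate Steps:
d = 3194
y = -2009 (y = 3194 - (-77 + 80*66) = 3194 - (-77 + 5280) = 3194 - 1*5203 = 3194 - 5203 = -2009)
-(y - (-16 + 95)**2) = -(-2009 - (-16 + 95)**2) = -(-2009 - 1*79**2) = -(-2009 - 1*6241) = -(-2009 - 6241) = -1*(-8250) = 8250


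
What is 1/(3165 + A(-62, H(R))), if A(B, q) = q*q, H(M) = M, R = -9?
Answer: 1/3246 ≈ 0.00030807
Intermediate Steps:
A(B, q) = q²
1/(3165 + A(-62, H(R))) = 1/(3165 + (-9)²) = 1/(3165 + 81) = 1/3246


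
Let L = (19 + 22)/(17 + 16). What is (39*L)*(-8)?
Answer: -4264/11 ≈ -387.64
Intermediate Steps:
L = 41/33 ≈ 1.2424
(39*L)*(-8) = (39*(41/33))*(-8) = (533/11)*(-8) = -4264/11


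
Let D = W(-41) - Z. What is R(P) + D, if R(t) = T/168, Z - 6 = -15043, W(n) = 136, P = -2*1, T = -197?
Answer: 2548867/168 ≈ 15172.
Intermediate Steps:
P = -2
Z = -15037 (Z = 6 - 15043 = -15037)
D = 15173 (D = 136 - 1*(-15037) = 136 + 15037 = 15173)
R(t) = -197/168
R(P) + D = -197/168 + 15173 = 2548867/168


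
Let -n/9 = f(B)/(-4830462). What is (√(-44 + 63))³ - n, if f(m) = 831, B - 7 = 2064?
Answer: -277/178906 + 19*√19 ≈ 82.818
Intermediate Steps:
B = 2071 (B = 7 + 2064 = 2071)
n = 277/178906 (n = -7479/(-4830462) = -7479*(-1)/4830462 = -9*(-277/1610154) = 277/178906 ≈ 0.0015483)
(√(-44 + 63))³ - n = (√(-44 + 63))³ - 1*277/178906 = (√19)³ - 277/178906 = 19*√19 - 277/178906 = -277/178906 + 19*√19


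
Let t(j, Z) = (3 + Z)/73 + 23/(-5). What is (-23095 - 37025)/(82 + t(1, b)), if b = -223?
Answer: -21943800/27151 ≈ -808.21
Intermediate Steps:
t(j, Z) = -1664/365 + Z/73 (t(j, Z) = (3 + Z)*(1/73) + 23*(-⅕) = (3/73 + Z/73) - 23/5 = -1664/365 + Z/73)
(-23095 - 37025)/(82 + t(1, b)) = (-23095 - 37025)/(82 + (-1664/365 + (1/73)*(-223))) = -60120/(82 + (-1664/365 - 223/73)) = -60120/(82 - 2779/365) = -60120/27151/365 = -60120*365/27151 = -21943800/27151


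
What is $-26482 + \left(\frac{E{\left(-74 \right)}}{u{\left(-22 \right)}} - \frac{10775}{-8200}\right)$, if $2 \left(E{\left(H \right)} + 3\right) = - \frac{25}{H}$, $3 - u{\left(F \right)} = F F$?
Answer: $- \frac{154578745647}{5837416} \approx -26481.0$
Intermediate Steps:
$u{\left(F \right)} = 3 - F^{2}$ ($u{\left(F \right)} = 3 - F F = 3 - F^{2}$)
$E{\left(H \right)} = -3 - \frac{25}{2 H}$ ($E{\left(H \right)} = -3 + \frac{\left(-25\right) \frac{1}{H}}{2} = -3 - \frac{25}{2 H}$)
$-26482 + \left(\frac{E{\left(-74 \right)}}{u{\left(-22 \right)}} - \frac{10775}{-8200}\right) = -26482 + \left(\frac{-3 - \frac{25}{2 \left(-74\right)}}{3 - \left(-22\right)^{2}} - \frac{10775}{-8200}\right) = -26482 + \left(\frac{-3 - - \frac{25}{148}}{3 - 484} - - \frac{431}{328}\right) = -26482 + \left(\frac{-3 + \frac{25}{148}}{3 - 484} + \frac{431}{328}\right) = -26482 + \left(- \frac{419}{148 \left(-481\right)} + \frac{431}{328}\right) = -26482 + \left(\left(- \frac{419}{148}\right) \left(- \frac{1}{481}\right) + \frac{431}{328}\right) = -26482 + \left(\frac{419}{71188} + \frac{431}{328}\right) = -26482 + \frac{7704865}{5837416} = - \frac{154578745647}{5837416}$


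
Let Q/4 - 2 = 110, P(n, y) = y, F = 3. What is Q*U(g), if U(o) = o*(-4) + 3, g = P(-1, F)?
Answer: -4032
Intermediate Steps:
g = 3
Q = 448 (Q = 8 + 4*110 = 8 + 440 = 448)
U(o) = 3 - 4*o (U(o) = -4*o + 3 = 3 - 4*o)
Q*U(g) = 448*(3 - 4*3) = 448*(3 - 12) = 448*(-9) = -4032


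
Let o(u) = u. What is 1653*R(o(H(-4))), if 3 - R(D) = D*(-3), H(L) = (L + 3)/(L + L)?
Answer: 44631/8 ≈ 5578.9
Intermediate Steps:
H(L) = (3 + L)/(2*L) (H(L) = (3 + L)/((2*L)) = (3 + L)*(1/(2*L)) = (3 + L)/(2*L))
R(D) = 3 + 3*D (R(D) = 3 - D*(-3) = 3 - (-3)*D = 3 + 3*D)
1653*R(o(H(-4))) = 1653*(3 + 3*((½)*(3 - 4)/(-4))) = 1653*(3 + 3*((½)*(-¼)*(-1))) = 1653*(3 + 3*(⅛)) = 1653*(3 + 3/8) = 1653*(27/8) = 44631/8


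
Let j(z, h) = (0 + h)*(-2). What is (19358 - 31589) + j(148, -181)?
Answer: -11869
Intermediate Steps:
j(z, h) = -2*h (j(z, h) = h*(-2) = -2*h)
(19358 - 31589) + j(148, -181) = (19358 - 31589) - 2*(-181) = -12231 + 362 = -11869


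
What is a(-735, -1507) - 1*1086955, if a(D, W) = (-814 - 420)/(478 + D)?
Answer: -279346201/257 ≈ -1.0870e+6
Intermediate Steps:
a(D, W) = -1234/(478 + D)
a(-735, -1507) - 1*1086955 = -1234/(478 - 735) - 1*1086955 = -1234/(-257) - 1086955 = -1234*(-1/257) - 1086955 = 1234/257 - 1086955 = -279346201/257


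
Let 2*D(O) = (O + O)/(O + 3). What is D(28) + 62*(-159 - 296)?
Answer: -874482/31 ≈ -28209.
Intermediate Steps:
D(O) = O/(3 + O) (D(O) = ((O + O)/(O + 3))/2 = ((2*O)/(3 + O))/2 = (2*O/(3 + O))/2 = O/(3 + O))
D(28) + 62*(-159 - 296) = 28/(3 + 28) + 62*(-159 - 296) = 28/31 + 62*(-455) = 28*(1/31) - 28210 = 28/31 - 28210 = -874482/31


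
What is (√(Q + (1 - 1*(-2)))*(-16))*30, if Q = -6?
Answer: -480*I*√3 ≈ -831.38*I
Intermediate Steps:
(√(Q + (1 - 1*(-2)))*(-16))*30 = (√(-6 + (1 - 1*(-2)))*(-16))*30 = (√(-6 + (1 + 2))*(-16))*30 = (√(-6 + 3)*(-16))*30 = (√(-3)*(-16))*30 = ((I*√3)*(-16))*30 = -16*I*√3*30 = -480*I*√3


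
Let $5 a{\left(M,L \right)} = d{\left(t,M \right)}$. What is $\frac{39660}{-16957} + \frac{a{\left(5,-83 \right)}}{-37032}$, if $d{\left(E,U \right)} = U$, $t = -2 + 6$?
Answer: $- \frac{1468706077}{627951624} \approx -2.3389$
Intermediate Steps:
$t = 4$
$a{\left(M,L \right)} = \frac{M}{5}$
$\frac{39660}{-16957} + \frac{a{\left(5,-83 \right)}}{-37032} = \frac{39660}{-16957} + \frac{\frac{1}{5} \cdot 5}{-37032} = 39660 \left(- \frac{1}{16957}\right) + 1 \left(- \frac{1}{37032}\right) = - \frac{39660}{16957} - \frac{1}{37032} = - \frac{1468706077}{627951624}$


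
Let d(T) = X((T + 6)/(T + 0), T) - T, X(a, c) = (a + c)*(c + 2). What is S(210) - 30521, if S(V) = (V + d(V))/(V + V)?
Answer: -37257739/1225 ≈ -30414.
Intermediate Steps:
X(a, c) = (2 + c)*(a + c) (X(a, c) = (a + c)*(2 + c) = (2 + c)*(a + c))
d(T) = 6 + T**2 + 2*T + 2*(6 + T)/T (d(T) = (T**2 + 2*((T + 6)/(T + 0)) + 2*T + ((T + 6)/(T + 0))*T) - T = (T**2 + 2*((6 + T)/T) + 2*T + ((6 + T)/T)*T) - T = (T**2 + 2*(6 + T)/T + 2*T + (6 + T)) - T = (6 + T**2 + 3*T + 2*(6 + T)/T) - T = 6 + T**2 + 2*T + 2*(6 + T)/T)
S(V) = (8 + V**2 + 3*V + 12/V)/(2*V) (S(V) = (V + (8 + V**2 + 2*V + 12/V))/(V + V) = (8 + V**2 + 3*V + 12/V)/((2*V)) = (8 + V**2 + 3*V + 12/V)*(1/(2*V)) = (8 + V**2 + 3*V + 12/V)/(2*V))
S(210) - 30521 = (3/2 + (1/2)*210 + 4/210 + 6/210**2) - 30521 = (3/2 + 105 + 4*(1/210) + 6*(1/44100)) - 30521 = (3/2 + 105 + 2/105 + 1/7350) - 30521 = 130486/1225 - 30521 = -37257739/1225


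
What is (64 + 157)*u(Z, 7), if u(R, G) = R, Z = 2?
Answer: 442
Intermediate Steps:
(64 + 157)*u(Z, 7) = (64 + 157)*2 = 221*2 = 442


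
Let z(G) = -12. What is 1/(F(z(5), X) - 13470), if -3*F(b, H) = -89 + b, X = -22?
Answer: -3/40309 ≈ -7.4425e-5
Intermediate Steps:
F(b, H) = 89/3 - b/3 (F(b, H) = -(-89 + b)/3 = 89/3 - b/3)
1/(F(z(5), X) - 13470) = 1/((89/3 - ⅓*(-12)) - 13470) = 1/((89/3 + 4) - 13470) = 1/(101/3 - 13470) = 1/(-40309/3) = -3/40309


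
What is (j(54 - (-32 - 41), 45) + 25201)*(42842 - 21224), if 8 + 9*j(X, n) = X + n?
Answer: 545189146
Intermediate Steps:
j(X, n) = -8/9 + X/9 + n/9 (j(X, n) = -8/9 + (X + n)/9 = -8/9 + (X/9 + n/9) = -8/9 + X/9 + n/9)
(j(54 - (-32 - 41), 45) + 25201)*(42842 - 21224) = ((-8/9 + (54 - (-32 - 41))/9 + (⅑)*45) + 25201)*(42842 - 21224) = ((-8/9 + (54 - 1*(-73))/9 + 5) + 25201)*21618 = ((-8/9 + (54 + 73)/9 + 5) + 25201)*21618 = ((-8/9 + (⅑)*127 + 5) + 25201)*21618 = ((-8/9 + 127/9 + 5) + 25201)*21618 = (164/9 + 25201)*21618 = (226973/9)*21618 = 545189146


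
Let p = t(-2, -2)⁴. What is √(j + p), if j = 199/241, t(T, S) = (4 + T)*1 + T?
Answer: √47959/241 ≈ 0.90870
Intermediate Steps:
t(T, S) = 4 + 2*T (t(T, S) = (4 + T) + T = 4 + 2*T)
p = 0 (p = (4 + 2*(-2))⁴ = (4 - 4)⁴ = 0⁴ = 0)
j = 199/241 (j = 199*(1/241) = 199/241 ≈ 0.82573)
√(j + p) = √(199/241 + 0) = √(199/241) = √47959/241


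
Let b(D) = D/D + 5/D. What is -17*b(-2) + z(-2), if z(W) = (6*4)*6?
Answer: 339/2 ≈ 169.50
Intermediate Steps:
b(D) = 1 + 5/D
z(W) = 144 (z(W) = 24*6 = 144)
-17*b(-2) + z(-2) = -17*(5 - 2)/(-2) + 144 = -(-17)*3/2 + 144 = -17*(-3/2) + 144 = 51/2 + 144 = 339/2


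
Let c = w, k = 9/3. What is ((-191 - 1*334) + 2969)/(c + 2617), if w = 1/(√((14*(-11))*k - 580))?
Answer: 6664577816/7136333939 + 2444*I*√1042/7136333939 ≈ 0.93389 + 1.1055e-5*I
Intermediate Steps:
k = 3 (k = 9*(⅓) = 3)
w = -I*√1042/1042 (w = 1/(√((14*(-11))*3 - 580)) = 1/(√(-154*3 - 580)) = 1/(√(-462 - 580)) = 1/(√(-1042)) = 1/(I*√1042) = -I*√1042/1042 ≈ -0.030979*I)
c = -I*√1042/1042 ≈ -0.030979*I
((-191 - 1*334) + 2969)/(c + 2617) = ((-191 - 1*334) + 2969)/(-I*√1042/1042 + 2617) = ((-191 - 334) + 2969)/(2617 - I*√1042/1042) = (-525 + 2969)/(2617 - I*√1042/1042) = 2444/(2617 - I*√1042/1042)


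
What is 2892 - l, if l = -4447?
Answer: 7339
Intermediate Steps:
2892 - l = 2892 - 1*(-4447) = 2892 + 4447 = 7339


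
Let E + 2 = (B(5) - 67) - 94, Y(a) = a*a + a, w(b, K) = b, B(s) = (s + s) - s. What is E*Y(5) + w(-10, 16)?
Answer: -4750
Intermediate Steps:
B(s) = s (B(s) = 2*s - s = s)
Y(a) = a + a² (Y(a) = a² + a = a + a²)
E = -158 (E = -2 + ((5 - 67) - 94) = -2 + (-62 - 94) = -2 - 156 = -158)
E*Y(5) + w(-10, 16) = -790*(1 + 5) - 10 = -790*6 - 10 = -158*30 - 10 = -4740 - 10 = -4750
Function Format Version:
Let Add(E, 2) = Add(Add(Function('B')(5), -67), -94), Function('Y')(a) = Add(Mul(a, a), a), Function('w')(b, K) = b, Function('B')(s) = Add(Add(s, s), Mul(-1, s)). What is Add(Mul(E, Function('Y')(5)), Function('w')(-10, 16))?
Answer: -4750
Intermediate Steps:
Function('B')(s) = s (Function('B')(s) = Add(Mul(2, s), Mul(-1, s)) = s)
Function('Y')(a) = Add(a, Pow(a, 2)) (Function('Y')(a) = Add(Pow(a, 2), a) = Add(a, Pow(a, 2)))
E = -158 (E = Add(-2, Add(Add(5, -67), -94)) = Add(-2, Add(-62, -94)) = Add(-2, -156) = -158)
Add(Mul(E, Function('Y')(5)), Function('w')(-10, 16)) = Add(Mul(-158, Mul(5, Add(1, 5))), -10) = Add(Mul(-158, Mul(5, 6)), -10) = Add(Mul(-158, 30), -10) = Add(-4740, -10) = -4750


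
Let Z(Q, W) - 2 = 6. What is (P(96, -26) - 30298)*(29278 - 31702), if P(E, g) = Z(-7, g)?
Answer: 73422960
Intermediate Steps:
Z(Q, W) = 8 (Z(Q, W) = 2 + 6 = 8)
P(E, g) = 8
(P(96, -26) - 30298)*(29278 - 31702) = (8 - 30298)*(29278 - 31702) = -30290*(-2424) = 73422960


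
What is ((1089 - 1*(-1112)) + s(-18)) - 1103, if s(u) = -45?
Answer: 1053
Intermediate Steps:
((1089 - 1*(-1112)) + s(-18)) - 1103 = ((1089 - 1*(-1112)) - 45) - 1103 = ((1089 + 1112) - 45) - 1103 = (2201 - 45) - 1103 = 2156 - 1103 = 1053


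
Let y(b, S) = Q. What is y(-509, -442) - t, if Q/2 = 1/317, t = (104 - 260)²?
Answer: -7714510/317 ≈ -24336.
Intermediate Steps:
t = 24336 (t = (-156)² = 24336)
Q = 2/317 ≈ 0.0063092
y(b, S) = 2/317
y(-509, -442) - t = 2/317 - 1*24336 = 2/317 - 24336 = -7714510/317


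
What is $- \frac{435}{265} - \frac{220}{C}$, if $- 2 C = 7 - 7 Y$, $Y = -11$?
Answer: $\frac{4003}{1113} \approx 3.5966$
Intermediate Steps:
$C = -42$ ($C = - \frac{7 - -77}{2} = - \frac{7 + 77}{2} = \left(- \frac{1}{2}\right) 84 = -42$)
$- \frac{435}{265} - \frac{220}{C} = - \frac{435}{265} - \frac{220}{-42} = \left(-435\right) \frac{1}{265} - - \frac{110}{21} = - \frac{87}{53} + \frac{110}{21} = \frac{4003}{1113}$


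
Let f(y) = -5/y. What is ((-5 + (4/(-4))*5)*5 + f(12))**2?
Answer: 366025/144 ≈ 2541.8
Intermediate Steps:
((-5 + (4/(-4))*5)*5 + f(12))**2 = ((-5 + (4/(-4))*5)*5 - 5/12)**2 = ((-5 + (4*(-1/4))*5)*5 - 5*1/12)**2 = ((-5 - 1*5)*5 - 5/12)**2 = ((-5 - 5)*5 - 5/12)**2 = (-10*5 - 5/12)**2 = (-50 - 5/12)**2 = (-605/12)**2 = 366025/144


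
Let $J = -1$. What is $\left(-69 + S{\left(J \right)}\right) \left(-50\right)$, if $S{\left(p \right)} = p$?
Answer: $3500$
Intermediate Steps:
$\left(-69 + S{\left(J \right)}\right) \left(-50\right) = \left(-69 - 1\right) \left(-50\right) = \left(-70\right) \left(-50\right) = 3500$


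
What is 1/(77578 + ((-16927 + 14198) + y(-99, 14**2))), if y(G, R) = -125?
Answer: 1/74724 ≈ 1.3383e-5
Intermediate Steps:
1/(77578 + ((-16927 + 14198) + y(-99, 14**2))) = 1/(77578 + ((-16927 + 14198) - 125)) = 1/(77578 + (-2729 - 125)) = 1/(77578 - 2854) = 1/74724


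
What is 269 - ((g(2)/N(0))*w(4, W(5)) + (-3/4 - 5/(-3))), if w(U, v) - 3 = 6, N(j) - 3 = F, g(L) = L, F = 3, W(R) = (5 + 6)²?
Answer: 3181/12 ≈ 265.08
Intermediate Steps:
W(R) = 121 (W(R) = 11² = 121)
N(j) = 6 (N(j) = 3 + 3 = 6)
w(U, v) = 9 (w(U, v) = 3 + 6 = 9)
269 - ((g(2)/N(0))*w(4, W(5)) + (-3/4 - 5/(-3))) = 269 - ((2/6)*9 + (-3/4 - 5/(-3))) = 269 - ((2*(⅙))*9 + (-3*¼ - 5*(-⅓))) = 269 - ((⅓)*9 + (-¾ + 5/3)) = 269 - (3 + 11/12) = 269 - 1*47/12 = 269 - 47/12 = 3181/12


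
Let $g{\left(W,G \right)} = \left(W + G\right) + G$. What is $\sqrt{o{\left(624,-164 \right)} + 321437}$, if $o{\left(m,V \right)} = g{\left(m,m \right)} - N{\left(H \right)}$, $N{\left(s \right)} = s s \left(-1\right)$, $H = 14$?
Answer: $3 \sqrt{35945} \approx 568.78$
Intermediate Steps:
$N{\left(s \right)} = - s^{2}$ ($N{\left(s \right)} = s^{2} \left(-1\right) = - s^{2}$)
$g{\left(W,G \right)} = W + 2 G$ ($g{\left(W,G \right)} = \left(G + W\right) + G = W + 2 G$)
$o{\left(m,V \right)} = 196 + 3 m$ ($o{\left(m,V \right)} = \left(m + 2 m\right) - - 14^{2} = 3 m - \left(-1\right) 196 = 3 m - -196 = 3 m + 196 = 196 + 3 m$)
$\sqrt{o{\left(624,-164 \right)} + 321437} = \sqrt{\left(196 + 3 \cdot 624\right) + 321437} = \sqrt{\left(196 + 1872\right) + 321437} = \sqrt{2068 + 321437} = \sqrt{323505} = 3 \sqrt{35945}$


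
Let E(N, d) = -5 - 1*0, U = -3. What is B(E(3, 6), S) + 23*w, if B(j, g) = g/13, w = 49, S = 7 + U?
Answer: 14655/13 ≈ 1127.3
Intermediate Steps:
S = 4 (S = 7 - 3 = 4)
E(N, d) = -5 (E(N, d) = -5 + 0 = -5)
B(j, g) = g/13 (B(j, g) = g*(1/13) = g/13)
B(E(3, 6), S) + 23*w = (1/13)*4 + 23*49 = 4/13 + 1127 = 14655/13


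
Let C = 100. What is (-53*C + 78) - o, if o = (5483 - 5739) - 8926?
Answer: 3960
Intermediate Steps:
o = -9182 (o = -256 - 8926 = -9182)
(-53*C + 78) - o = (-53*100 + 78) - 1*(-9182) = (-5300 + 78) + 9182 = -5222 + 9182 = 3960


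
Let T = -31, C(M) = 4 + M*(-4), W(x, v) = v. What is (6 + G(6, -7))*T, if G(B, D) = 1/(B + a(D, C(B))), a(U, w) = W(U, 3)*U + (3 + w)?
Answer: -5921/32 ≈ -185.03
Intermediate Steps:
C(M) = 4 - 4*M
a(U, w) = 3 + w + 3*U (a(U, w) = 3*U + (3 + w) = 3 + w + 3*U)
G(B, D) = 1/(7 - 3*B + 3*D) (G(B, D) = 1/(B + (3 + (4 - 4*B) + 3*D)) = 1/(B + (7 - 4*B + 3*D)) = 1/(7 - 3*B + 3*D))
(6 + G(6, -7))*T = (6 + 1/(7 - 3*6 + 3*(-7)))*(-31) = (6 + 1/(7 - 18 - 21))*(-31) = (6 + 1/(-32))*(-31) = (6 - 1/32)*(-31) = (191/32)*(-31) = -5921/32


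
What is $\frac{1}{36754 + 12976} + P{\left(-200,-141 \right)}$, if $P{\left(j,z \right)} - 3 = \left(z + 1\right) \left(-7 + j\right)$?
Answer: $\frac{1441324591}{49730} \approx 28983.0$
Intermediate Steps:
$P{\left(j,z \right)} = 3 + \left(1 + z\right) \left(-7 + j\right)$ ($P{\left(j,z \right)} = 3 + \left(z + 1\right) \left(-7 + j\right) = 3 + \left(1 + z\right) \left(-7 + j\right)$)
$\frac{1}{36754 + 12976} + P{\left(-200,-141 \right)} = \frac{1}{36754 + 12976} - -28983 = \frac{1}{49730} + \left(-4 - 200 + 987 + 28200\right) = \frac{1}{49730} + 28983 = \frac{1441324591}{49730}$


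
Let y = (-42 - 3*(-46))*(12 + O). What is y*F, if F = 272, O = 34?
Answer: 1201152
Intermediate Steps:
y = 4416 (y = (-42 - 3*(-46))*(12 + 34) = (-42 + 138)*46 = 96*46 = 4416)
y*F = 4416*272 = 1201152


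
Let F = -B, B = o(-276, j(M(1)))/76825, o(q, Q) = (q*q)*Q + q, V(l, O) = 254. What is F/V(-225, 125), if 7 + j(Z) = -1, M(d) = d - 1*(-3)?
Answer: 304842/9756775 ≈ 0.031244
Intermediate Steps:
M(d) = 3 + d (M(d) = d + 3 = 3 + d)
j(Z) = -8 (j(Z) = -7 - 1 = -8)
o(q, Q) = q + Q*q**2 (o(q, Q) = q**2*Q + q = Q*q**2 + q = q + Q*q**2)
B = -609684/76825 (B = -276*(1 - 8*(-276))/76825 = -276*(1 + 2208)*(1/76825) = -276*2209*(1/76825) = -609684*1/76825 = -609684/76825 ≈ -7.9360)
F = 609684/76825 (F = -1*(-609684/76825) = 609684/76825 ≈ 7.9360)
F/V(-225, 125) = (609684/76825)/254 = (609684/76825)*(1/254) = 304842/9756775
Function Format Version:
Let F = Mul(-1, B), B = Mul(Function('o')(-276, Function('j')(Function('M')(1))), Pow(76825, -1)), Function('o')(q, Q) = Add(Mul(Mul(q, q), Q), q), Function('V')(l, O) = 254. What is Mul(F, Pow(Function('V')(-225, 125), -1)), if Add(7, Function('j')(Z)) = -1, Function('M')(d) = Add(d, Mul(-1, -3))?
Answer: Rational(304842, 9756775) ≈ 0.031244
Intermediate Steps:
Function('M')(d) = Add(3, d) (Function('M')(d) = Add(d, 3) = Add(3, d))
Function('j')(Z) = -8 (Function('j')(Z) = Add(-7, -1) = -8)
Function('o')(q, Q) = Add(q, Mul(Q, Pow(q, 2))) (Function('o')(q, Q) = Add(Mul(Pow(q, 2), Q), q) = Add(Mul(Q, Pow(q, 2)), q) = Add(q, Mul(Q, Pow(q, 2))))
B = Rational(-609684, 76825) (B = Mul(Mul(-276, Add(1, Mul(-8, -276))), Pow(76825, -1)) = Mul(Mul(-276, Add(1, 2208)), Rational(1, 76825)) = Mul(Mul(-276, 2209), Rational(1, 76825)) = Mul(-609684, Rational(1, 76825)) = Rational(-609684, 76825) ≈ -7.9360)
F = Rational(609684, 76825) (F = Mul(-1, Rational(-609684, 76825)) = Rational(609684, 76825) ≈ 7.9360)
Mul(F, Pow(Function('V')(-225, 125), -1)) = Mul(Rational(609684, 76825), Pow(254, -1)) = Mul(Rational(609684, 76825), Rational(1, 254)) = Rational(304842, 9756775)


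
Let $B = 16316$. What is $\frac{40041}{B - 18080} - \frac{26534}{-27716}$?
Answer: $- \frac{29526955}{1358084} \approx -21.742$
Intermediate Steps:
$\frac{40041}{B - 18080} - \frac{26534}{-27716} = \frac{40041}{16316 - 18080} - \frac{26534}{-27716} = \frac{40041}{-1764} - - \frac{13267}{13858} = 40041 \left(- \frac{1}{1764}\right) + \frac{13267}{13858} = - \frac{4449}{196} + \frac{13267}{13858} = - \frac{29526955}{1358084}$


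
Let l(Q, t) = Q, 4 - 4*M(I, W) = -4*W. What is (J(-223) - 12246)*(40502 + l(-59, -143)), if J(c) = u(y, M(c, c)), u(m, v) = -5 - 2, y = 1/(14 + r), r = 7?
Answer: -495548079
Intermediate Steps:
M(I, W) = 1 + W (M(I, W) = 1 - (-1)*W = 1 + W)
y = 1/21 (y = 1/(14 + 7) = 1/21 ≈ 0.047619)
u(m, v) = -7
J(c) = -7
(J(-223) - 12246)*(40502 + l(-59, -143)) = (-7 - 12246)*(40502 - 59) = -12253*40443 = -495548079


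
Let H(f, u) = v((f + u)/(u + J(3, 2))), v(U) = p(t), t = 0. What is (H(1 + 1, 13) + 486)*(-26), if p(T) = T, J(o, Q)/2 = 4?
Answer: -12636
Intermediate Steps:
J(o, Q) = 8 (J(o, Q) = 2*4 = 8)
v(U) = 0
H(f, u) = 0
(H(1 + 1, 13) + 486)*(-26) = (0 + 486)*(-26) = 486*(-26) = -12636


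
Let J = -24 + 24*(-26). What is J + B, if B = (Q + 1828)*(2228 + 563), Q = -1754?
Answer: 205886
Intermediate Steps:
J = -648 (J = -24 - 624 = -648)
B = 206534 (B = (-1754 + 1828)*(2228 + 563) = 74*2791 = 206534)
J + B = -648 + 206534 = 205886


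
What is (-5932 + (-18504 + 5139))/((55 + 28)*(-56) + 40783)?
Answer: -19297/36135 ≈ -0.53403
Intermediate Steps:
(-5932 + (-18504 + 5139))/((55 + 28)*(-56) + 40783) = (-5932 - 13365)/(83*(-56) + 40783) = -19297/(-4648 + 40783) = -19297/36135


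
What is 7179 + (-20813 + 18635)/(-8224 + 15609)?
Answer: 53014737/7385 ≈ 7178.7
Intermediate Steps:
7179 + (-20813 + 18635)/(-8224 + 15609) = 7179 - 2178/7385 = 53014737/7385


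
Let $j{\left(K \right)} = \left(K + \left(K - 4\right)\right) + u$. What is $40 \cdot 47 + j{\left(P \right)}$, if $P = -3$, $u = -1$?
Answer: $1869$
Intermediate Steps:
$j{\left(K \right)} = -5 + 2 K$ ($j{\left(K \right)} = \left(K + \left(K - 4\right)\right) - 1 = \left(K + \left(-4 + K\right)\right) - 1 = \left(-4 + 2 K\right) - 1 = -5 + 2 K$)
$40 \cdot 47 + j{\left(P \right)} = 40 \cdot 47 + \left(-5 + 2 \left(-3\right)\right) = 1880 - 11 = 1869$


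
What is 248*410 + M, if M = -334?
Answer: 101346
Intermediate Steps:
248*410 + M = 248*410 - 334 = 101680 - 334 = 101346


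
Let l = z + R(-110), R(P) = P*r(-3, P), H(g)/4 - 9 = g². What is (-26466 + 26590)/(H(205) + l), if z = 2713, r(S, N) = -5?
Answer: 4/5529 ≈ 0.00072346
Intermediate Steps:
H(g) = 36 + 4*g²
R(P) = -5*P (R(P) = P*(-5) = -5*P)
l = 3263 (l = 2713 - 5*(-110) = 2713 + 550 = 3263)
(-26466 + 26590)/(H(205) + l) = (-26466 + 26590)/((36 + 4*205²) + 3263) = 124/((36 + 4*42025) + 3263) = 124/((36 + 168100) + 3263) = 124/(168136 + 3263) = 124/171399 = 124*(1/171399) = 4/5529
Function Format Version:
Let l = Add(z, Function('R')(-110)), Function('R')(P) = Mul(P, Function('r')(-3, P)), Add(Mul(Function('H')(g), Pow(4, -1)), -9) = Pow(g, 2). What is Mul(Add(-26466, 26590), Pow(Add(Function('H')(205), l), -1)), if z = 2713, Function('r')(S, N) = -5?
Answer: Rational(4, 5529) ≈ 0.00072346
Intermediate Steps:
Function('H')(g) = Add(36, Mul(4, Pow(g, 2)))
Function('R')(P) = Mul(-5, P) (Function('R')(P) = Mul(P, -5) = Mul(-5, P))
l = 3263 (l = Add(2713, Mul(-5, -110)) = Add(2713, 550) = 3263)
Mul(Add(-26466, 26590), Pow(Add(Function('H')(205), l), -1)) = Mul(Add(-26466, 26590), Pow(Add(Add(36, Mul(4, Pow(205, 2))), 3263), -1)) = Mul(124, Pow(Add(Add(36, Mul(4, 42025)), 3263), -1)) = Mul(124, Pow(Add(Add(36, 168100), 3263), -1)) = Mul(124, Pow(Add(168136, 3263), -1)) = Mul(124, Pow(171399, -1)) = Mul(124, Rational(1, 171399)) = Rational(4, 5529)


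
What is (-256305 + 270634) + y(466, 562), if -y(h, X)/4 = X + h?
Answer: 10217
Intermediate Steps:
y(h, X) = -4*X - 4*h (y(h, X) = -4*(X + h) = -4*X - 4*h)
(-256305 + 270634) + y(466, 562) = (-256305 + 270634) + (-4*562 - 4*466) = 14329 + (-2248 - 1864) = 14329 - 4112 = 10217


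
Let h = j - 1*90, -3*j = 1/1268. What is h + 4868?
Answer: 18175511/3804 ≈ 4778.0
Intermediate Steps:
j = -1/3804 (j = -⅓/1268 = -⅓*1/1268 = -1/3804 ≈ -0.00026288)
h = -342361/3804 (h = -1/3804 - 1*90 = -1/3804 - 90 = -342361/3804 ≈ -90.000)
h + 4868 = -342361/3804 + 4868 = 18175511/3804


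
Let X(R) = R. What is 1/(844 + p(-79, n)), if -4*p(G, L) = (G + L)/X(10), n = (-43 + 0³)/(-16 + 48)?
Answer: 1280/1082891 ≈ 0.0011820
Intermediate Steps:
n = -43/32 (n = (-43 + 0)/32 = -43*1/32 = -43/32 ≈ -1.3438)
p(G, L) = -G/40 - L/40 (p(G, L) = -(G + L)/(4*10) = -(G/10 + L/10)/4 = -G/40 - L/40)
1/(844 + p(-79, n)) = 1/(844 + (-1/40*(-79) - 1/40*(-43/32))) = 1/(844 + (79/40 + 43/1280)) = 1/(844 + 2571/1280) = 1/(1082891/1280) = 1280/1082891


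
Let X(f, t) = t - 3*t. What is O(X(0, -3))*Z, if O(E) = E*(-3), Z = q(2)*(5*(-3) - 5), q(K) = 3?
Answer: 1080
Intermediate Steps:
X(f, t) = -2*t
Z = -60 (Z = 3*(5*(-3) - 5) = 3*(-15 - 5) = 3*(-20) = -60)
O(E) = -3*E
O(X(0, -3))*Z = -(-6)*(-3)*(-60) = -3*6*(-60) = -18*(-60) = 1080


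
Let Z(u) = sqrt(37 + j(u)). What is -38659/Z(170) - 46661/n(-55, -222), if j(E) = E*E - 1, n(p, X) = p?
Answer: 46661/55 - 38659*sqrt(7234)/14468 ≈ 621.12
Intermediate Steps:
j(E) = -1 + E**2 (j(E) = E**2 - 1 = -1 + E**2)
Z(u) = sqrt(36 + u**2) (Z(u) = sqrt(37 + (-1 + u**2)) = sqrt(36 + u**2))
-38659/Z(170) - 46661/n(-55, -222) = -38659/sqrt(36 + 170**2) - 46661/(-55) = -38659/sqrt(36 + 28900) - 46661*(-1/55) = -38659*sqrt(7234)/14468 + 46661/55 = 46661/55 - 38659*sqrt(7234)/14468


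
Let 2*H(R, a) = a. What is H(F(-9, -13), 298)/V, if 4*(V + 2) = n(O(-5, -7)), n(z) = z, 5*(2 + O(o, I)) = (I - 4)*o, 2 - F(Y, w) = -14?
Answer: 596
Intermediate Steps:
F(Y, w) = 16 (F(Y, w) = 2 - 1*(-14) = 2 + 14 = 16)
O(o, I) = -2 + o*(-4 + I)/5 (O(o, I) = -2 + ((I - 4)*o)/5 = -2 + ((-4 + I)*o)/5 = -2 + (o*(-4 + I))/5 = -2 + o*(-4 + I)/5)
H(R, a) = a/2
V = ¼ (V = -2 + (-2 - ⅘*(-5) + (⅕)*(-7)*(-5))/4 = -2 + (-2 + 4 + 7)/4 = -2 + (¼)*9 = -2 + 9/4 = ¼ ≈ 0.25000)
H(F(-9, -13), 298)/V = ((½)*298)/(¼) = 149*4 = 596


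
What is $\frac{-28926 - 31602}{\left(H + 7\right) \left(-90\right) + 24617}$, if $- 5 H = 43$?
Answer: $- \frac{60528}{24761} \approx -2.4445$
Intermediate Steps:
$H = - \frac{43}{5}$ ($H = \left(- \frac{1}{5}\right) 43 = - \frac{43}{5} \approx -8.6$)
$\frac{-28926 - 31602}{\left(H + 7\right) \left(-90\right) + 24617} = \frac{-28926 - 31602}{\left(- \frac{43}{5} + 7\right) \left(-90\right) + 24617} = - \frac{60528}{\left(- \frac{8}{5}\right) \left(-90\right) + 24617} = - \frac{60528}{144 + 24617} = - \frac{60528}{24761}$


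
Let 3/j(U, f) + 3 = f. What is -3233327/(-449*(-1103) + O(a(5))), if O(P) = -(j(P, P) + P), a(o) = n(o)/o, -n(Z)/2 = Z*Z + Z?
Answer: -16166635/2476296 ≈ -6.5286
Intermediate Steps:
n(Z) = -2*Z - 2*Z² (n(Z) = -2*(Z*Z + Z) = -2*(Z² + Z) = -2*(Z + Z²) = -2*Z - 2*Z²)
j(U, f) = 3/(-3 + f)
a(o) = -2 - 2*o (a(o) = (-2*o*(1 + o))/o = -2 - 2*o)
O(P) = -P - 3/(-3 + P) (O(P) = -(3/(-3 + P) + P) = -(P + 3/(-3 + P)) = -P - 3/(-3 + P))
-3233327/(-449*(-1103) + O(a(5))) = -3233327/(-449*(-1103) + (-3 - (-2 - 2*5)*(-3 + (-2 - 2*5)))/(-3 + (-2 - 2*5))) = -3233327/(495247 + (-3 - (-2 - 10)*(-3 + (-2 - 10)))/(-3 + (-2 - 10))) = -3233327/(495247 + (-3 - 1*(-12)*(-3 - 12))/(-3 - 12)) = -3233327/(495247 + (-3 - 1*(-12)*(-15))/(-15)) = -3233327/(495247 - (-3 - 180)/15) = -3233327/(495247 - 1/15*(-183)) = -3233327/(495247 + 61/5) = -3233327/2476296/5 = -3233327*5/2476296 = -16166635/2476296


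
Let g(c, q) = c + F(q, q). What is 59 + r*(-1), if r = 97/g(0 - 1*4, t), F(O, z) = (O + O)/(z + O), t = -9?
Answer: 274/3 ≈ 91.333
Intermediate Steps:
F(O, z) = 2*O/(O + z) (F(O, z) = (2*O)/(O + z) = 2*O/(O + z))
g(c, q) = 1 + c (g(c, q) = c + 2*q/(q + q) = c + 2*q/((2*q)) = c + 2*q*(1/(2*q)) = c + 1 = 1 + c)
r = -97/3 (r = 97/(1 + (0 - 1*4)) = 97/(1 + (0 - 4)) = 97/(1 - 4) = 97/(-3) = 97*(-⅓) = -97/3 ≈ -32.333)
59 + r*(-1) = 59 - 97/3*(-1) = 59 + 97/3 = 274/3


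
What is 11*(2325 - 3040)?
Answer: -7865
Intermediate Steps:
11*(2325 - 3040) = 11*(-715) = -7865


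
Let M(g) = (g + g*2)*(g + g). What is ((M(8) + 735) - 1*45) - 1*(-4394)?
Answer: 5468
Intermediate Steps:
M(g) = 6*g² (M(g) = (g + 2*g)*(2*g) = (3*g)*(2*g) = 6*g²)
((M(8) + 735) - 1*45) - 1*(-4394) = ((6*8² + 735) - 1*45) - 1*(-4394) = ((6*64 + 735) - 45) + 4394 = ((384 + 735) - 45) + 4394 = (1119 - 45) + 4394 = 1074 + 4394 = 5468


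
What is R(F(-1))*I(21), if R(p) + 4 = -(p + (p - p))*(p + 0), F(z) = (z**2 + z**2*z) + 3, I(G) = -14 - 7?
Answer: 273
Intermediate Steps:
I(G) = -21
F(z) = 3 + z**2 + z**3 (F(z) = (z**2 + z**3) + 3 = 3 + z**2 + z**3)
R(p) = -4 - p**2 (R(p) = -4 - (p + (p - p))*(p + 0) = -4 - (p + 0)*p = -4 - p*p = -4 - p**2)
R(F(-1))*I(21) = (-4 - (3 + (-1)**2 + (-1)**3)**2)*(-21) = (-4 - (3 + 1 - 1)**2)*(-21) = (-4 - 1*3**2)*(-21) = (-4 - 1*9)*(-21) = (-4 - 9)*(-21) = -13*(-21) = 273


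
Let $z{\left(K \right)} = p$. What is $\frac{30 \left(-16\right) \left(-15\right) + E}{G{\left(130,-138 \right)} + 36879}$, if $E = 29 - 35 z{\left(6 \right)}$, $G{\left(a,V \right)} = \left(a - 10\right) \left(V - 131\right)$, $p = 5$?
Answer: $\frac{7054}{4599} \approx 1.5338$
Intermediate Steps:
$G{\left(a,V \right)} = \left(-131 + V\right) \left(-10 + a\right)$ ($G{\left(a,V \right)} = \left(-10 + a\right) \left(-131 + V\right) = \left(-131 + V\right) \left(-10 + a\right)$)
$z{\left(K \right)} = 5$
$E = -146$ ($E = 29 - 175 = -146$)
$\frac{30 \left(-16\right) \left(-15\right) + E}{G{\left(130,-138 \right)} + 36879} = \frac{30 \left(-16\right) \left(-15\right) - 146}{\left(1310 - 17030 - -1380 - 17940\right) + 36879} = \frac{\left(-480\right) \left(-15\right) - 146}{\left(1310 - 17030 + 1380 - 17940\right) + 36879} = \frac{7200 - 146}{-32280 + 36879} = \frac{7054}{4599}$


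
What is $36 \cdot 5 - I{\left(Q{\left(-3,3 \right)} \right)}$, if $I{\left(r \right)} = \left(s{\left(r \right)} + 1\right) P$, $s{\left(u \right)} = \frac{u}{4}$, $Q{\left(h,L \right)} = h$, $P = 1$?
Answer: $\frac{719}{4} \approx 179.75$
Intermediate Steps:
$s{\left(u \right)} = \frac{u}{4}$ ($s{\left(u \right)} = u \frac{1}{4} = \frac{u}{4}$)
$I{\left(r \right)} = 1 + \frac{r}{4}$ ($I{\left(r \right)} = \left(\frac{r}{4} + 1\right) 1 = \left(1 + \frac{r}{4}\right) 1 = 1 + \frac{r}{4}$)
$36 \cdot 5 - I{\left(Q{\left(-3,3 \right)} \right)} = 36 \cdot 5 - \left(1 + \frac{1}{4} \left(-3\right)\right) = 180 - \left(1 - \frac{3}{4}\right) = 180 - \frac{1}{4} = \frac{719}{4}$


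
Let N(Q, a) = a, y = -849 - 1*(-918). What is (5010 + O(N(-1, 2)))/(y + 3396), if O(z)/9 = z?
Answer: 1676/1155 ≈ 1.4511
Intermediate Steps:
y = 69 (y = -849 + 918 = 69)
O(z) = 9*z
(5010 + O(N(-1, 2)))/(y + 3396) = (5010 + 9*2)/(69 + 3396) = (5010 + 18)/3465 = 5028*(1/3465) = 1676/1155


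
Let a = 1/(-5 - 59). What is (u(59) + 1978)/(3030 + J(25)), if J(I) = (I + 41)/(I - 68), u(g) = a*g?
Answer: 5440919/8334336 ≈ 0.65283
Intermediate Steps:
a = -1/64 (a = 1/(-64) = -1/64 ≈ -0.015625)
u(g) = -g/64
J(I) = (41 + I)/(-68 + I)
(u(59) + 1978)/(3030 + J(25)) = (-1/64*59 + 1978)/(3030 + (41 + 25)/(-68 + 25)) = (-59/64 + 1978)/(3030 + 66/(-43)) = 126533/(64*(3030 - 1/43*66)) = 126533/(64*(3030 - 66/43)) = 126533/(64*(130224/43)) = (126533/64)*(43/130224) = 5440919/8334336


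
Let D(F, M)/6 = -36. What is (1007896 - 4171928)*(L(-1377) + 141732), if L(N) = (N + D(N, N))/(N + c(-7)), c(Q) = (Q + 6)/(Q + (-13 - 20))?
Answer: -24700080822529536/55079 ≈ -4.4845e+11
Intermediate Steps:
D(F, M) = -216 (D(F, M) = 6*(-36) = -216)
c(Q) = (6 + Q)/(-33 + Q) (c(Q) = (6 + Q)/(Q - 33) = (6 + Q)/(-33 + Q))
L(N) = (-216 + N)/(1/40 + N) (L(N) = (N - 216)/(N + (6 - 7)/(-33 - 7)) = (-216 + N)/(N - 1/(-40)) = (-216 + N)/(N - 1/40*(-1)) = (-216 + N)/(N + 1/40) = (-216 + N)/(1/40 + N))
(1007896 - 4171928)*(L(-1377) + 141732) = (1007896 - 4171928)*(40*(-216 - 1377)/(1 + 40*(-1377)) + 141732) = -3164032*(40*(-1593)/(1 - 55080) + 141732) = -3164032*(40*(-1593)/(-55079) + 141732) = -3164032*(40*(-1/55079)*(-1593) + 141732) = -3164032*(63720/55079 + 141732) = -3164032*7806520548/55079 = -24700080822529536/55079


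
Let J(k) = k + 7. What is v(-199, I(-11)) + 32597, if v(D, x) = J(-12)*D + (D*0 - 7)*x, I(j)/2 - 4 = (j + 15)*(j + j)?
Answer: 34768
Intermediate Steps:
J(k) = 7 + k
I(j) = 8 + 4*j*(15 + j) (I(j) = 8 + 2*((j + 15)*(j + j)) = 8 + 2*((15 + j)*(2*j)) = 8 + 2*(2*j*(15 + j)) = 8 + 4*j*(15 + j))
v(D, x) = -7*x - 5*D (v(D, x) = (7 - 12)*D + (D*0 - 7)*x = -5*D + (0 - 7)*x = -5*D - 7*x = -7*x - 5*D)
v(-199, I(-11)) + 32597 = (-7*(8 + 4*(-11)² + 60*(-11)) - 5*(-199)) + 32597 = (-7*(8 + 4*121 - 660) + 995) + 32597 = (-7*(8 + 484 - 660) + 995) + 32597 = (-7*(-168) + 995) + 32597 = (1176 + 995) + 32597 = 2171 + 32597 = 34768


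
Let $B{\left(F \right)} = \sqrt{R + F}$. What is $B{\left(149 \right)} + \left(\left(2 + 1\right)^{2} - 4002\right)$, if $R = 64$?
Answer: $-3993 + \sqrt{213} \approx -3978.4$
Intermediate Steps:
$B{\left(F \right)} = \sqrt{64 + F}$
$B{\left(149 \right)} + \left(\left(2 + 1\right)^{2} - 4002\right) = \sqrt{64 + 149} + \left(\left(2 + 1\right)^{2} - 4002\right) = \sqrt{213} - \left(4002 - 3^{2}\right) = \sqrt{213} + \left(9 - 4002\right) = \sqrt{213} - 3993 = -3993 + \sqrt{213}$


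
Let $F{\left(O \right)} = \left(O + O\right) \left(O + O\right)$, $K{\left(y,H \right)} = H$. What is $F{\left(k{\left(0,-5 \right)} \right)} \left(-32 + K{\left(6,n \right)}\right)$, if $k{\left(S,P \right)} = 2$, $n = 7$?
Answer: $-400$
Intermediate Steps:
$F{\left(O \right)} = 4 O^{2}$ ($F{\left(O \right)} = 2 O 2 O = 4 O^{2}$)
$F{\left(k{\left(0,-5 \right)} \right)} \left(-32 + K{\left(6,n \right)}\right) = 4 \cdot 2^{2} \left(-32 + 7\right) = 4 \cdot 4 \left(-25\right) = 16 \left(-25\right) = -400$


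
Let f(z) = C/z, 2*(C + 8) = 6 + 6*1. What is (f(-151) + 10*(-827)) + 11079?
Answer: 424161/151 ≈ 2809.0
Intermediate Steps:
C = -2 (C = -8 + (6 + 6*1)/2 = -8 + (6 + 6)/2 = -8 + (1/2)*12 = -8 + 6 = -2)
f(z) = -2/z
(f(-151) + 10*(-827)) + 11079 = (-2/(-151) + 10*(-827)) + 11079 = (-2*(-1/151) - 8270) + 11079 = (2/151 - 8270) + 11079 = -1248768/151 + 11079 = 424161/151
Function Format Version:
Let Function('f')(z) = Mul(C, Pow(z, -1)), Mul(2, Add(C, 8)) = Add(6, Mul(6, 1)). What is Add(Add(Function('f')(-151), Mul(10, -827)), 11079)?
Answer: Rational(424161, 151) ≈ 2809.0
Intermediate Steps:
C = -2 (C = Add(-8, Mul(Rational(1, 2), Add(6, Mul(6, 1)))) = Add(-8, Mul(Rational(1, 2), Add(6, 6))) = Add(-8, Mul(Rational(1, 2), 12)) = Add(-8, 6) = -2)
Function('f')(z) = Mul(-2, Pow(z, -1))
Add(Add(Function('f')(-151), Mul(10, -827)), 11079) = Add(Add(Mul(-2, Pow(-151, -1)), Mul(10, -827)), 11079) = Add(Add(Mul(-2, Rational(-1, 151)), -8270), 11079) = Add(Add(Rational(2, 151), -8270), 11079) = Add(Rational(-1248768, 151), 11079) = Rational(424161, 151)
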